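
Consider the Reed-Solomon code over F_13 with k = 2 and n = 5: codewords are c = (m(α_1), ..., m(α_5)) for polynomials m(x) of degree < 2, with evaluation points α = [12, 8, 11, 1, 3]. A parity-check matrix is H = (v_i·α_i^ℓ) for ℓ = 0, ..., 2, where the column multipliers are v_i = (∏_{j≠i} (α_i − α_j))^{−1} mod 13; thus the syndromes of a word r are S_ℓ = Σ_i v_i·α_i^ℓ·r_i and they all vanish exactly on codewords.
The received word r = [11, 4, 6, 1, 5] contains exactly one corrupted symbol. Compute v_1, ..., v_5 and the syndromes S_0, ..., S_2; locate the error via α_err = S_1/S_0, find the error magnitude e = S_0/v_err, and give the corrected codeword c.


S = (1, 1, 1), error at position 4, error magnitude e = 6, c = [11, 4, 6, 8, 5].

Step 1: column multipliers v_i = (∏_{j≠i}(α_i − α_j))^{−1} mod 13.
  i = 1 (α = 12): (12−8)(12−11)(12−1)(12−3) = 4·1·11·9 = 396 ≡ 6, so v_1 = 6^{−1} = 11 (mod 13).
  i = 2 (α = 8): (8−12)(8−11)(8−1)(8−3) = (−4)·(−3)·7·5 = 420 ≡ 4, so v_2 = 4^{−1} = 10 (mod 13).
  i = 3 (α = 11): (11−12)(11−8)(11−1)(11−3) = (−1)·3·10·8 = −240 ≡ 7, so v_3 = 7^{−1} = 2 (mod 13).
  i = 4 (α = 1): (1−12)(1−8)(1−11)(1−3) = (−11)·(−7)·(−10)·(−2) = 1540 ≡ 6, so v_4 = 6^{−1} = 11 (mod 13).
  i = 5 (α = 3): (3−12)(3−8)(3−11)(3−1) = (−9)·(−5)·(−8)·2 = −720 ≡ 8, so v_5 = 8^{−1} = 5 (mod 13).
  v = [11, 10, 2, 11, 5].
Step 2: syndromes of r = [11, 4, 6, 1, 5] (all sums mod 13).
  S_0 = Σ v_i r_i = 11·11 + 10·4 + 2·6 + 11·1 + 5·5 = 209 ≡ 1.
  S_1 = Σ v_i α_i r_i = 11·12·11 + 10·8·4 + 2·11·6 + 11·1·1 + 5·3·5 = 1990 ≡ 1.
  α_i^2 mod 13 = [1, 12, 4, 1, 9].
  S_2 = Σ v_i α_i^2 r_i = 11·1·11 + 10·12·4 + 2·4·6 + 11·1·1 + 5·9·5 = 885 ≡ 1.
  S = (1, 1, 1) ≠ 0, so r is not a codeword (an error is present).
Step 3: locate the error. For a single error e at position i, S_ℓ = v_i·e·α_i^ℓ, so α_err = S_1/S_0.
  S_0^{−1} = 1^{−1} = 1 (mod 13), so α_err = 1·1 = 1 ≡ 1 = α_4. Error position i = 4.
  Consistency check: S_2/S_1 = 1·1 = 1 ≡ 1 = α_err ✓ (single-error assumption holds).
Step 4: error magnitude e = S_0/v_4 = S_0·∏_{j≠4}(α_4 − α_j) = 1·6 = 6 ≡ 6 (mod 13).
Step 5: correct position 4: c_4 = r_4 − e = 1 − 6 ≡ 8 (mod 13). Hence c = [11, 4, 6, 8, 5].
  Check: interpolating c through the α_i gives m(x) = 3 + 5·x (degree < 2) with m(α_i) = c_i for every i, so c is indeed a codeword.


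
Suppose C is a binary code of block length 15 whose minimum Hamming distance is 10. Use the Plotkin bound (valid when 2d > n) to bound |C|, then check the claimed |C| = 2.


Plotkin bound M ≤ 4; given |C| = 2 ≤ bound (satisfied).

Check applicability: 2d = 20, n = 15.
2d − n = 5 > 0, so Plotkin applies.
Compute d/(2d−n) = 10/5 ≈ 2.0000.
⌊d/(2d−n)⌋ = 2.
Plotkin bound: M ≤ 2·2 = 4.
Given |C| = 2, check: satisfied.
This |C| is below the Plotkin bound.


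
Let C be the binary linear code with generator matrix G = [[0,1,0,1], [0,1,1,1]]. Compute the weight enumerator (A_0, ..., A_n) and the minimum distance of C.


Weight distribution: A_0 = 1, A_1 = 1, A_2 = 1, A_3 = 1. Minimum distance d = 1.

Enumerate all 2^2 = 4 messages m ∈ F_2^2.
For each, compute codeword c = mG in F_2^4, then tally its weight.
  m = 00 → c = 0000, weight = 0.
  m = 10 → c = 0101, weight = 2.
  m = 01 → c = 0111, weight = 3.
  m = 11 → c = 0010, weight = 1.
Tally weights:
  weight 0: 1 codewords.
  weight 1: 1 codewords.
  weight 2: 1 codewords.
  weight 3: 1 codewords.
Minimum distance d = smallest w > 0 with A_w > 0 = 1.
Sanity: Σ A_w = 4 = 2^2 = 4 ✓.


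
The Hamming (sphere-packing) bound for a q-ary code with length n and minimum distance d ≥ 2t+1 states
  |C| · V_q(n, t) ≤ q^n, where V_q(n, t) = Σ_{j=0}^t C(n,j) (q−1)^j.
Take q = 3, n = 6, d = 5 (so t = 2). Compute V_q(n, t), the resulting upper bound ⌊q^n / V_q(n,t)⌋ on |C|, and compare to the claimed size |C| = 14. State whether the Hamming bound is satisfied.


V_q(n, t) = 73, q^n = 729, Hamming bound = 9, |C| = 14 > bound (violated).

Step 1: Compute V_q(n, t) = Σ_{j=0}^2 C(n, j) (q−1)^j.
  j = 0: C(6,0)·(2)^0 = 1·1 = 1.
  j = 1: C(6,1)·(2)^1 = 6·2 = 12.
  j = 2: C(6,2)·(2)^2 = 15·4 = 60.
  V_q(n, t) = 1 + 12 + 60 = 73.
Step 2: q^n = 3^6 = 729.
Step 3: Hamming bound ⌊q^n / V_q(n,t)⌋ = ⌊729/73⌋ = 9.
Step 4: Compare |C| = 14 to 9: violated.
The claimed |C| lies above the Hamming bound, so no 3-ary code of length 6 with d ≥ 5 can have 14 codewords.


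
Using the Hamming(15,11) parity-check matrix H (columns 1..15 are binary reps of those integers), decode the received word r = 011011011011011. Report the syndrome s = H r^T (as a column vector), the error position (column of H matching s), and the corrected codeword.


s = (0, 1, 0, 1)^T, error position = 5, corrected codeword c = 011001011011011

Compute s = H r^T mod 2 one row at a time:
  s_1 = 1 + 1 + 0 + 1 + 1 + 0 + 1 + 1 = 6 ≡ 0 (mod 2).
  s_2 = 0 + 1 + 1 + 0 + 1 + 0 + 1 + 1 = 5 ≡ 1 (mod 2).
  s_3 = 1 + 1 + 1 + 0 + 0 + 1 + 1 + 1 = 6 ≡ 0 (mod 2).
  s_4 = 0 + 1 + 1 + 0 + 1 + 1 + 0 + 1 = 5 ≡ 1 (mod 2).
s = (0, 1, 0, 1)^T — this equals column 5 of H (binary 0101), so error is at position 5.
Correct: flip bit 5 of r = 011011011011011 to get c = 011001011011011.


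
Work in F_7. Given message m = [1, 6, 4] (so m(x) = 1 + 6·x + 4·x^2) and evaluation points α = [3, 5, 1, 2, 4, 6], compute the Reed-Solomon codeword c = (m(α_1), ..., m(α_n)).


c = [6, 5, 4, 1, 5, 6]

Message polynomial: m(x) = 1 + 6·x + 4·x^2 (mod 7).
For each evaluation point α_i, compute m(α_i) mod 7:
  α_1 = 3: Horner steps 4 → 4 → 6, so m(3) = 6.
  α_2 = 5: Horner steps 4 → 5 → 5, so m(5) = 5.
  α_3 = 1: Horner steps 4 → 3 → 4, so m(1) = 4.
  α_4 = 2: Horner steps 4 → 0 → 1, so m(2) = 1.
  α_5 = 4: Horner steps 4 → 1 → 5, so m(4) = 5.
  α_6 = 6: Horner steps 4 → 2 → 6, so m(6) = 6.
Codeword c = [6, 5, 4, 1, 5, 6] ∈ F_7^6.


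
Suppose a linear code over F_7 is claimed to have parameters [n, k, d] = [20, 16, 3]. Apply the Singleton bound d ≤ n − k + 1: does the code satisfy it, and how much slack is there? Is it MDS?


Singleton RHS = n − k + 1 = 5, slack = 2, bound satisfied, not MDS.

Singleton bound: d ≤ n − k + 1.
Here n = 20, k = 16, so n − k + 1 = 5.
Given d = 3, check d ≤ 5: YES.
Slack = (n − k + 1) − d = 2.
The code is NOT MDS (slack = 2 > 0).
Description: the claimed parameters are [20, 16, 3]_7; such a code would be non-MDS.


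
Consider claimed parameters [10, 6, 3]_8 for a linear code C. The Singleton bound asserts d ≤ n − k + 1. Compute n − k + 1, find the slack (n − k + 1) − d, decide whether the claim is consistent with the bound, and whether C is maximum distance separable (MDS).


Singleton RHS = n − k + 1 = 5, slack = 2, bound satisfied, not MDS.

Singleton bound: d ≤ n − k + 1.
Here n = 10, k = 6, so n − k + 1 = 5.
Given d = 3, check d ≤ 5: YES.
Slack = (n − k + 1) − d = 2.
The code is NOT MDS (slack = 2 > 0).
Description: the claimed parameters are [10, 6, 3]_8; such a code would be non-MDS.


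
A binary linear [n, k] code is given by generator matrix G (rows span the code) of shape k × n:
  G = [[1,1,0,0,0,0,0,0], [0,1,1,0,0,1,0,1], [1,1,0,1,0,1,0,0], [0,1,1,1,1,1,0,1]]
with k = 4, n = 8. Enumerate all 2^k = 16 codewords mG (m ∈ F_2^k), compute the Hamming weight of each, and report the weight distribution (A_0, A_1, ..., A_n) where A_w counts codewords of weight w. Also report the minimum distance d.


Weight distribution: A_0 = 1, A_2 = 4, A_4 = 9, A_6 = 2. Minimum distance d = 2.

Enumerate all 2^4 = 16 messages m ∈ F_2^4.
For each, compute codeword c = mG in F_2^8, then tally its weight.
  m = 0000 → c = 00000000, weight = 0.
  m = 1000 → c = 11000000, weight = 2.
  m = 0100 → c = 01100101, weight = 4.
  m = 1100 → c = 10100101, weight = 4.
  m = 0010 → c = 11010100, weight = 4.
  m = 1010 → c = 00010100, weight = 2.
  m = 0110 → c = 10110001, weight = 4.
  m = 1110 → c = 01110001, weight = 4.
  m = 0001 → c = 01111101, weight = 6.
  m = 1001 → c = 10111101, weight = 6.
  m = 0101 → c = 00011000, weight = 2.
  m = 1101 → c = 11011000, weight = 4.
  m = 0011 → c = 10101001, weight = 4.
  m = 1011 → c = 01101001, weight = 4.
  m = 0111 → c = 11001100, weight = 4.
  m = 1111 → c = 00001100, weight = 2.
Tally weights:
  weight 0: 1 codewords.
  weight 2: 4 codewords.
  weight 4: 9 codewords.
  weight 6: 2 codewords.
Minimum distance d = smallest w > 0 with A_w > 0 = 2.
Sanity: Σ A_w = 16 = 2^4 = 16 ✓.


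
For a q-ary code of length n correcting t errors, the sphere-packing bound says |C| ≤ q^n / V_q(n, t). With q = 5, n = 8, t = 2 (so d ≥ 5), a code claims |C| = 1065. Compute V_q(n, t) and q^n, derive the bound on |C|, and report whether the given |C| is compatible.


V_q(n, t) = 481, q^n = 390625, Hamming bound = 812, |C| = 1065 > bound (violated).

Step 1: Compute V_q(n, t) = Σ_{j=0}^2 C(n, j) (q−1)^j.
  j = 0: C(8,0)·(4)^0 = 1·1 = 1.
  j = 1: C(8,1)·(4)^1 = 8·4 = 32.
  j = 2: C(8,2)·(4)^2 = 28·16 = 448.
  V_q(n, t) = 1 + 32 + 448 = 481.
Step 2: q^n = 5^8 = 390625.
Step 3: Hamming bound ⌊q^n / V_q(n,t)⌋ = ⌊390625/481⌋ = 812.
Step 4: Compare |C| = 1065 to 812: violated.
The claimed |C| lies above the Hamming bound, so no 5-ary code of length 8 with d ≥ 5 can have 1065 codewords.


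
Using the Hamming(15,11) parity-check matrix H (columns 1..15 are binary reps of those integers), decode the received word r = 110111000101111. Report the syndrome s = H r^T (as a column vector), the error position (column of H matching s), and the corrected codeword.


s = (1, 1, 1, 0)^T, error position = 14, corrected codeword c = 110111000101101

Compute s = H r^T mod 2 one row at a time:
  s_1 = 0 + 0 + 1 + 0 + 1 + 1 + 1 + 1 = 5 ≡ 1 (mod 2).
  s_2 = 1 + 1 + 1 + 0 + 1 + 1 + 1 + 1 = 7 ≡ 1 (mod 2).
  s_3 = 1 + 0 + 1 + 0 + 1 + 0 + 1 + 1 = 5 ≡ 1 (mod 2).
  s_4 = 1 + 0 + 1 + 0 + 0 + 0 + 1 + 1 = 4 ≡ 0 (mod 2).
s = (1, 1, 1, 0)^T — this equals column 14 of H (binary 1110), so error is at position 14.
Correct: flip bit 14 of r = 110111000101111 to get c = 110111000101101.


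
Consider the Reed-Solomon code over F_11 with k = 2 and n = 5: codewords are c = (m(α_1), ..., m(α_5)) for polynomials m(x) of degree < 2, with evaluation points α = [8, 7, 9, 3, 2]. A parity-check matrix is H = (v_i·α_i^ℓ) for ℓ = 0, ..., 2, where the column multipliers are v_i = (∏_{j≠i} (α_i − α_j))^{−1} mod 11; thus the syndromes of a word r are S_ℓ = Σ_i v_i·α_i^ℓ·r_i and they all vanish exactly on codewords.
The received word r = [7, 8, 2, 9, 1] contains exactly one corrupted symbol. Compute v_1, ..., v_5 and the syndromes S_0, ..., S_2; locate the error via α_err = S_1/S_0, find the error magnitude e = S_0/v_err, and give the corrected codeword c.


S = (8, 9, 6), error at position 1, error magnitude e = 2, c = [5, 8, 2, 9, 1].

Step 1: column multipliers v_i = (∏_{j≠i}(α_i − α_j))^{−1} mod 11.
  i = 1 (α = 8): (8−7)(8−9)(8−3)(8−2) = 1·(−1)·5·6 = −30 ≡ 3, so v_1 = 3^{−1} = 4 (mod 11).
  i = 2 (α = 7): (7−8)(7−9)(7−3)(7−2) = (−1)·(−2)·4·5 = 40 ≡ 7, so v_2 = 7^{−1} = 8 (mod 11).
  i = 3 (α = 9): (9−8)(9−7)(9−3)(9−2) = 1·2·6·7 = 84 ≡ 7, so v_3 = 7^{−1} = 8 (mod 11).
  i = 4 (α = 3): (3−8)(3−7)(3−9)(3−2) = (−5)·(−4)·(−6)·1 = −120 ≡ 1, so v_4 = 1^{−1} = 1 (mod 11).
  i = 5 (α = 2): (2−8)(2−7)(2−9)(2−3) = (−6)·(−5)·(−7)·(−1) = 210 ≡ 1, so v_5 = 1^{−1} = 1 (mod 11).
  v = [4, 8, 8, 1, 1].
Step 2: syndromes of r = [7, 8, 2, 9, 1] (all sums mod 11).
  S_0 = Σ v_i r_i = 4·7 + 8·8 + 8·2 + 1·9 + 1·1 = 118 ≡ 8.
  S_1 = Σ v_i α_i r_i = 4·8·7 + 8·7·8 + 8·9·2 + 1·3·9 + 1·2·1 = 845 ≡ 9.
  α_i^2 mod 11 = [9, 5, 4, 9, 4].
  S_2 = Σ v_i α_i^2 r_i = 4·9·7 + 8·5·8 + 8·4·2 + 1·9·9 + 1·4·1 = 721 ≡ 6.
  S = (8, 9, 6) ≠ 0, so r is not a codeword (an error is present).
Step 3: locate the error. For a single error e at position i, S_ℓ = v_i·e·α_i^ℓ, so α_err = S_1/S_0.
  S_0^{−1} = 8^{−1} = 7 (mod 11), so α_err = 9·7 = 63 ≡ 8 = α_1. Error position i = 1.
  Consistency check: S_2/S_1 = 6·5 = 30 ≡ 8 = α_err ✓ (single-error assumption holds).
Step 4: error magnitude e = S_0/v_1 = S_0·∏_{j≠1}(α_1 − α_j) = 8·3 = 24 ≡ 2 (mod 11).
Step 5: correct position 1: c_1 = r_1 − e = 7 − 2 ≡ 5 (mod 11). Hence c = [5, 8, 2, 9, 1].
  Check: interpolating c through the α_i gives m(x) = 7 + 8·x (degree < 2) with m(α_i) = c_i for every i, so c is indeed a codeword.


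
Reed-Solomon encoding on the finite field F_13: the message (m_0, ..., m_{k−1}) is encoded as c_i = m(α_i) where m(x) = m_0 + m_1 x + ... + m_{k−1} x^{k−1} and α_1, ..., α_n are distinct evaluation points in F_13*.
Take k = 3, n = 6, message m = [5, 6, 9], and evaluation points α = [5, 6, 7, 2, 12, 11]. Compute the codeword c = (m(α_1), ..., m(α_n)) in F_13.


c = [0, 1, 7, 1, 8, 3]

Message polynomial: m(x) = 5 + 6·x + 9·x^2 (mod 13).
For each evaluation point α_i, compute m(α_i) mod 13:
  α_1 = 5: Horner steps 9 → 12 → 0, so m(5) = 0.
  α_2 = 6: Horner steps 9 → 8 → 1, so m(6) = 1.
  α_3 = 7: Horner steps 9 → 4 → 7, so m(7) = 7.
  α_4 = 2: Horner steps 9 → 11 → 1, so m(2) = 1.
  α_5 = 12: Horner steps 9 → 10 → 8, so m(12) = 8.
  α_6 = 11: Horner steps 9 → 1 → 3, so m(11) = 3.
Codeword c = [0, 1, 7, 1, 8, 3] ∈ F_13^6.


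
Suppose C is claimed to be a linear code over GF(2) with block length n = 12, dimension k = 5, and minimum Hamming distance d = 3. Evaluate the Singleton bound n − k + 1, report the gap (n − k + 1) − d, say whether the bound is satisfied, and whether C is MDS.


Singleton RHS = n − k + 1 = 8, slack = 5, bound satisfied, not MDS.

Singleton bound: d ≤ n − k + 1.
Here n = 12, k = 5, so n − k + 1 = 8.
Given d = 3, check d ≤ 8: YES.
Slack = (n − k + 1) − d = 5.
The code is NOT MDS (slack = 5 > 0).
Description: the claimed parameters are [12, 5, 3]_2; such a code would be non-MDS.


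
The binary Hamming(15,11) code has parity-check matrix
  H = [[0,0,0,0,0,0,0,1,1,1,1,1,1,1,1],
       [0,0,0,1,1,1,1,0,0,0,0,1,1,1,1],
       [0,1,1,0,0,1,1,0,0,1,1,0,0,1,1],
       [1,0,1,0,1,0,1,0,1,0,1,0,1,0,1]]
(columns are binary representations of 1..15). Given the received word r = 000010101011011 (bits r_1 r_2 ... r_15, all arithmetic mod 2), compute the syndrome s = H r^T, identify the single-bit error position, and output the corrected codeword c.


s = (1, 1, 0, 1)^T, error position = 13, corrected codeword c = 000010101011111

Compute s = H r^T mod 2 one row at a time:
  s_1 = 0 + 1 + 0 + 1 + 1 + 0 + 1 + 1 = 5 ≡ 1 (mod 2).
  s_2 = 0 + 1 + 0 + 1 + 1 + 0 + 1 + 1 = 5 ≡ 1 (mod 2).
  s_3 = 0 + 0 + 0 + 1 + 0 + 1 + 1 + 1 = 4 ≡ 0 (mod 2).
  s_4 = 0 + 0 + 1 + 1 + 1 + 1 + 0 + 1 = 5 ≡ 1 (mod 2).
s = (1, 1, 0, 1)^T — this equals column 13 of H (binary 1101), so error is at position 13.
Correct: flip bit 13 of r = 000010101011011 to get c = 000010101011111.


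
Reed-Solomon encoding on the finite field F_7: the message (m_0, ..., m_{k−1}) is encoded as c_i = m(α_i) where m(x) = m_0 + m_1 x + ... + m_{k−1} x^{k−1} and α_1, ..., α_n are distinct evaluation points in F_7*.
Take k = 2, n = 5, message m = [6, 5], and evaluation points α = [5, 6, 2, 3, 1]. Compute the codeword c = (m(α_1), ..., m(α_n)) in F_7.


c = [3, 1, 2, 0, 4]

Message polynomial: m(x) = 6 + 5·x (mod 7).
For each evaluation point α_i, compute m(α_i) mod 7:
  α_1 = 5: Horner steps 5 → 3, so m(5) = 3.
  α_2 = 6: Horner steps 5 → 1, so m(6) = 1.
  α_3 = 2: Horner steps 5 → 2, so m(2) = 2.
  α_4 = 3: Horner steps 5 → 0, so m(3) = 0.
  α_5 = 1: Horner steps 5 → 4, so m(1) = 4.
Codeword c = [3, 1, 2, 0, 4] ∈ F_7^5.


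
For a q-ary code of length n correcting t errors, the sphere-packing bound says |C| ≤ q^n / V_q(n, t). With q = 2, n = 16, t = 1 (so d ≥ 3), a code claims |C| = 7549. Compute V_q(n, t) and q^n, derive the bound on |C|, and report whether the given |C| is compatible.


V_q(n, t) = 17, q^n = 65536, Hamming bound = 3855, |C| = 7549 > bound (violated).

Step 1: Compute V_q(n, t) = Σ_{j=0}^1 C(n, j) (q−1)^j.
  j = 0: C(16,0)·(1)^0 = 1·1 = 1.
  j = 1: C(16,1)·(1)^1 = 16·1 = 16.
  V_q(n, t) = 1 + 16 = 17.
Step 2: q^n = 2^16 = 65536.
Step 3: Hamming bound ⌊q^n / V_q(n,t)⌋ = ⌊65536/17⌋ = 3855.
Step 4: Compare |C| = 7549 to 3855: violated.
The claimed |C| lies above the Hamming bound, so no 2-ary code of length 16 with d ≥ 3 can have 7549 codewords.


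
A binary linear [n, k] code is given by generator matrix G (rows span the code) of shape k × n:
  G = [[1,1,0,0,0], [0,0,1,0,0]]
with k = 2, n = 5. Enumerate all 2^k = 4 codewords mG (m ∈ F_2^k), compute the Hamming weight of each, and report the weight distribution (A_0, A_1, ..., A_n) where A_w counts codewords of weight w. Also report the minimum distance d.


Weight distribution: A_0 = 1, A_1 = 1, A_2 = 1, A_3 = 1. Minimum distance d = 1.

Enumerate all 2^2 = 4 messages m ∈ F_2^2.
For each, compute codeword c = mG in F_2^5, then tally its weight.
  m = 00 → c = 00000, weight = 0.
  m = 10 → c = 11000, weight = 2.
  m = 01 → c = 00100, weight = 1.
  m = 11 → c = 11100, weight = 3.
Tally weights:
  weight 0: 1 codewords.
  weight 1: 1 codewords.
  weight 2: 1 codewords.
  weight 3: 1 codewords.
Minimum distance d = smallest w > 0 with A_w > 0 = 1.
Sanity: Σ A_w = 4 = 2^2 = 4 ✓.


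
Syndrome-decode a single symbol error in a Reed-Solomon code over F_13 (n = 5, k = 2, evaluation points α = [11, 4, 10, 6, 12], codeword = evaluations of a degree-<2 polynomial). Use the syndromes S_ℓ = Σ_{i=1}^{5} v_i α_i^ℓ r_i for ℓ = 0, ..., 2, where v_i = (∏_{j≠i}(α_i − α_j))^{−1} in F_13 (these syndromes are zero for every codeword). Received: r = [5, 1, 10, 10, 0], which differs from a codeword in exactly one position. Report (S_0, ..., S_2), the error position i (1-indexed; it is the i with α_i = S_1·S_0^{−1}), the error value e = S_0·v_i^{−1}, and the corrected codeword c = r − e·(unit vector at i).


S = (12, 7, 3), error at position 4, error magnitude e = 6, c = [5, 1, 10, 4, 0].

Step 1: column multipliers v_i = (∏_{j≠i}(α_i − α_j))^{−1} mod 13.
  i = 1 (α = 11): (11−4)(11−10)(11−6)(11−12) = 7·1·5·(−1) = −35 ≡ 4, so v_1 = 4^{−1} = 10 (mod 13).
  i = 2 (α = 4): (4−11)(4−10)(4−6)(4−12) = (−7)·(−6)·(−2)·(−8) = 672 ≡ 9, so v_2 = 9^{−1} = 3 (mod 13).
  i = 3 (α = 10): (10−11)(10−4)(10−6)(10−12) = (−1)·6·4·(−2) = 48 ≡ 9, so v_3 = 9^{−1} = 3 (mod 13).
  i = 4 (α = 6): (6−11)(6−4)(6−10)(6−12) = (−5)·2·(−4)·(−6) = −240 ≡ 7, so v_4 = 7^{−1} = 2 (mod 13).
  i = 5 (α = 12): (12−11)(12−4)(12−10)(12−6) = 1·8·2·6 = 96 ≡ 5, so v_5 = 5^{−1} = 8 (mod 13).
  v = [10, 3, 3, 2, 8].
Step 2: syndromes of r = [5, 1, 10, 10, 0] (all sums mod 13).
  S_0 = Σ v_i r_i = 10·5 + 3·1 + 3·10 + 2·10 + 8·0 = 103 ≡ 12.
  S_1 = Σ v_i α_i r_i = 10·11·5 + 3·4·1 + 3·10·10 + 2·6·10 + 8·12·0 = 982 ≡ 7.
  α_i^2 mod 13 = [4, 3, 9, 10, 1].
  S_2 = Σ v_i α_i^2 r_i = 10·4·5 + 3·3·1 + 3·9·10 + 2·10·10 + 8·1·0 = 679 ≡ 3.
  S = (12, 7, 3) ≠ 0, so r is not a codeword (an error is present).
Step 3: locate the error. For a single error e at position i, S_ℓ = v_i·e·α_i^ℓ, so α_err = S_1/S_0.
  S_0^{−1} = 12^{−1} = 12 (mod 13), so α_err = 7·12 = 84 ≡ 6 = α_4. Error position i = 4.
  Consistency check: S_2/S_1 = 3·2 = 6 ≡ 6 = α_err ✓ (single-error assumption holds).
Step 4: error magnitude e = S_0/v_4 = S_0·∏_{j≠4}(α_4 − α_j) = 12·7 = 84 ≡ 6 (mod 13).
Step 5: correct position 4: c_4 = r_4 − e = 10 − 6 ≡ 4 (mod 13). Hence c = [5, 1, 10, 4, 0].
  Check: interpolating c through the α_i gives m(x) = 8 + 8·x (degree < 2) with m(α_i) = c_i for every i, so c is indeed a codeword.


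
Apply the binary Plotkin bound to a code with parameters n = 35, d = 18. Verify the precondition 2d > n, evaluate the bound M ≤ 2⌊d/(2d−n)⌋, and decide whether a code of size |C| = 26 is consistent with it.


Plotkin bound M ≤ 36; given |C| = 26 ≤ bound (satisfied).

Check applicability: 2d = 36, n = 35.
2d − n = 1 > 0, so Plotkin applies.
Compute d/(2d−n) = 18/1 ≈ 18.0000.
⌊d/(2d−n)⌋ = 18.
Plotkin bound: M ≤ 2·18 = 36.
Given |C| = 26, check: satisfied.
This |C| is below the Plotkin bound.


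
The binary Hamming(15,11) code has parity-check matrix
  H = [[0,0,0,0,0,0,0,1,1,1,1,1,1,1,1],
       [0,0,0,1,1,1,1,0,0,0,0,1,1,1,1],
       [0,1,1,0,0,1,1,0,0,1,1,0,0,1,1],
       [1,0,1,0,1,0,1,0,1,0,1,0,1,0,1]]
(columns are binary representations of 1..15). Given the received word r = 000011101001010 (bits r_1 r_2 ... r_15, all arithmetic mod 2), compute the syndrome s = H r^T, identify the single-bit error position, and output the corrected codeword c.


s = (1, 1, 1, 1)^T, error position = 15, corrected codeword c = 000011101001011

Compute s = H r^T mod 2 one row at a time:
  s_1 = 0 + 1 + 0 + 0 + 1 + 0 + 1 + 0 = 3 ≡ 1 (mod 2).
  s_2 = 0 + 1 + 1 + 1 + 1 + 0 + 1 + 0 = 5 ≡ 1 (mod 2).
  s_3 = 0 + 0 + 1 + 1 + 0 + 0 + 1 + 0 = 3 ≡ 1 (mod 2).
  s_4 = 0 + 0 + 1 + 1 + 1 + 0 + 0 + 0 = 3 ≡ 1 (mod 2).
s = (1, 1, 1, 1)^T — this equals column 15 of H (binary 1111), so error is at position 15.
Correct: flip bit 15 of r = 000011101001010 to get c = 000011101001011.


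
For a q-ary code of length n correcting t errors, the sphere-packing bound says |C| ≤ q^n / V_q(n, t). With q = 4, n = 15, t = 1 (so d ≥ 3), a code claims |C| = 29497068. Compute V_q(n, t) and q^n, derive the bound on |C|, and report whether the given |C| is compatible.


V_q(n, t) = 46, q^n = 1073741824, Hamming bound = 23342213, |C| = 29497068 > bound (violated).

Step 1: Compute V_q(n, t) = Σ_{j=0}^1 C(n, j) (q−1)^j.
  j = 0: C(15,0)·(3)^0 = 1·1 = 1.
  j = 1: C(15,1)·(3)^1 = 15·3 = 45.
  V_q(n, t) = 1 + 45 = 46.
Step 2: q^n = 4^15 = 1073741824.
Step 3: Hamming bound ⌊q^n / V_q(n,t)⌋ = ⌊1073741824/46⌋ = 23342213.
Step 4: Compare |C| = 29497068 to 23342213: violated.
The claimed |C| lies above the Hamming bound, so no 4-ary code of length 15 with d ≥ 3 can have 29497068 codewords.


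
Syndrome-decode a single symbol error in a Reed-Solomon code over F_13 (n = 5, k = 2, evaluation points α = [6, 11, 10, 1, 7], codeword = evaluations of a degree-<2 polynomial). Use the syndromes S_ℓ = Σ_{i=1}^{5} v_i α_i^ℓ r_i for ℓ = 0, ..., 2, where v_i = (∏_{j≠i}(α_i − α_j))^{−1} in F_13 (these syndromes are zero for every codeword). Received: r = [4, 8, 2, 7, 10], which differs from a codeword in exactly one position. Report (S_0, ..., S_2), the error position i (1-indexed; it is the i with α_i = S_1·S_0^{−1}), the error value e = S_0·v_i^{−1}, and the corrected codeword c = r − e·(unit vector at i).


S = (8, 8, 8), error at position 4, error magnitude e = 7, c = [4, 8, 2, 0, 10].

Step 1: column multipliers v_i = (∏_{j≠i}(α_i − α_j))^{−1} mod 13.
  i = 1 (α = 6): (6−11)(6−10)(6−1)(6−7) = (−5)·(−4)·5·(−1) = −100 ≡ 4, so v_1 = 4^{−1} = 10 (mod 13).
  i = 2 (α = 11): (11−6)(11−10)(11−1)(11−7) = 5·1·10·4 = 200 ≡ 5, so v_2 = 5^{−1} = 8 (mod 13).
  i = 3 (α = 10): (10−6)(10−11)(10−1)(10−7) = 4·(−1)·9·3 = −108 ≡ 9, so v_3 = 9^{−1} = 3 (mod 13).
  i = 4 (α = 1): (1−6)(1−11)(1−10)(1−7) = (−5)·(−10)·(−9)·(−6) = 2700 ≡ 9, so v_4 = 9^{−1} = 3 (mod 13).
  i = 5 (α = 7): (7−6)(7−11)(7−10)(7−1) = 1·(−4)·(−3)·6 = 72 ≡ 7, so v_5 = 7^{−1} = 2 (mod 13).
  v = [10, 8, 3, 3, 2].
Step 2: syndromes of r = [4, 8, 2, 7, 10] (all sums mod 13).
  S_0 = Σ v_i r_i = 10·4 + 8·8 + 3·2 + 3·7 + 2·10 = 151 ≡ 8.
  S_1 = Σ v_i α_i r_i = 10·6·4 + 8·11·8 + 3·10·2 + 3·1·7 + 2·7·10 = 1165 ≡ 8.
  α_i^2 mod 13 = [10, 4, 9, 1, 10].
  S_2 = Σ v_i α_i^2 r_i = 10·10·4 + 8·4·8 + 3·9·2 + 3·1·7 + 2·10·10 = 931 ≡ 8.
  S = (8, 8, 8) ≠ 0, so r is not a codeword (an error is present).
Step 3: locate the error. For a single error e at position i, S_ℓ = v_i·e·α_i^ℓ, so α_err = S_1/S_0.
  S_0^{−1} = 8^{−1} = 5 (mod 13), so α_err = 8·5 = 40 ≡ 1 = α_4. Error position i = 4.
  Consistency check: S_2/S_1 = 8·5 = 40 ≡ 1 = α_err ✓ (single-error assumption holds).
Step 4: error magnitude e = S_0/v_4 = S_0·∏_{j≠4}(α_4 − α_j) = 8·9 = 72 ≡ 7 (mod 13).
Step 5: correct position 4: c_4 = r_4 − e = 7 − 7 ≡ 0 (mod 13). Hence c = [4, 8, 2, 0, 10].
  Check: interpolating c through the α_i gives m(x) = 7 + 6·x (degree < 2) with m(α_i) = c_i for every i, so c is indeed a codeword.


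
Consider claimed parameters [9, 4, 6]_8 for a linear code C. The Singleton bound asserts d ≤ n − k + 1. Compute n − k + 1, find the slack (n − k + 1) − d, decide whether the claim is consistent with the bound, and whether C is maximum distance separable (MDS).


Singleton RHS = n − k + 1 = 6, slack = 0, bound satisfied, MDS.

Singleton bound: d ≤ n − k + 1.
Here n = 9, k = 4, so n − k + 1 = 6.
Given d = 6, check d ≤ 6: YES.
Slack = (n − k + 1) − d = 0.
The code is MDS (slack = 0).
Description: the claimed parameters are [9, 4, 6]_8; such a code would be MDS (meets Singleton bound).


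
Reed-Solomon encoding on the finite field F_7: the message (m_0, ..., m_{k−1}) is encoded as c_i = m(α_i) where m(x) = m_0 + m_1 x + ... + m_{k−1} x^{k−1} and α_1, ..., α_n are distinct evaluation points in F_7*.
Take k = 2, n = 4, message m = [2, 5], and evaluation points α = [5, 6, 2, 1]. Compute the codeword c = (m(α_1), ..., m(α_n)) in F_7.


c = [6, 4, 5, 0]

Message polynomial: m(x) = 2 + 5·x (mod 7).
For each evaluation point α_i, compute m(α_i) mod 7:
  α_1 = 5: Horner steps 5 → 6, so m(5) = 6.
  α_2 = 6: Horner steps 5 → 4, so m(6) = 4.
  α_3 = 2: Horner steps 5 → 5, so m(2) = 5.
  α_4 = 1: Horner steps 5 → 0, so m(1) = 0.
Codeword c = [6, 4, 5, 0] ∈ F_7^4.


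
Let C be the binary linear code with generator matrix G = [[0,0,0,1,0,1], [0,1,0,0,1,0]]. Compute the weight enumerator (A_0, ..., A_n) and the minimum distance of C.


Weight distribution: A_0 = 1, A_2 = 2, A_4 = 1. Minimum distance d = 2.

Enumerate all 2^2 = 4 messages m ∈ F_2^2.
For each, compute codeword c = mG in F_2^6, then tally its weight.
  m = 00 → c = 000000, weight = 0.
  m = 10 → c = 000101, weight = 2.
  m = 01 → c = 010010, weight = 2.
  m = 11 → c = 010111, weight = 4.
Tally weights:
  weight 0: 1 codewords.
  weight 2: 2 codewords.
  weight 4: 1 codewords.
Minimum distance d = smallest w > 0 with A_w > 0 = 2.
Sanity: Σ A_w = 4 = 2^2 = 4 ✓.


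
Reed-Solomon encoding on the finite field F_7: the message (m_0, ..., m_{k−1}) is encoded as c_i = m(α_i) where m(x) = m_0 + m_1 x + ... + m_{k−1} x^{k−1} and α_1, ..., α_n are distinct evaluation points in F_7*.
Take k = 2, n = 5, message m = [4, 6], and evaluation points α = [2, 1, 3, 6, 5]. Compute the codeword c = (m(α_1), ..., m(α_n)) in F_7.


c = [2, 3, 1, 5, 6]

Message polynomial: m(x) = 4 + 6·x (mod 7).
For each evaluation point α_i, compute m(α_i) mod 7:
  α_1 = 2: Horner steps 6 → 2, so m(2) = 2.
  α_2 = 1: Horner steps 6 → 3, so m(1) = 3.
  α_3 = 3: Horner steps 6 → 1, so m(3) = 1.
  α_4 = 6: Horner steps 6 → 5, so m(6) = 5.
  α_5 = 5: Horner steps 6 → 6, so m(5) = 6.
Codeword c = [2, 3, 1, 5, 6] ∈ F_7^5.


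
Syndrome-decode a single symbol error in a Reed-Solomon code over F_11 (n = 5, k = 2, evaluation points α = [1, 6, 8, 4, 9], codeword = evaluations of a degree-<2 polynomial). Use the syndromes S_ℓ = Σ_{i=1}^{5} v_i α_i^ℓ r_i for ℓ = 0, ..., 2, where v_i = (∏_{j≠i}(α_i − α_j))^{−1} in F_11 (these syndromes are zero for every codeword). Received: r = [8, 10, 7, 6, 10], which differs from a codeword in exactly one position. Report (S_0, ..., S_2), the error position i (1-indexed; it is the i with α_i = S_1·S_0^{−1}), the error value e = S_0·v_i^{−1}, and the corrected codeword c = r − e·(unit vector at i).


S = (4, 2, 1), error at position 2, error magnitude e = 9, c = [8, 1, 7, 6, 10].

Step 1: column multipliers v_i = (∏_{j≠i}(α_i − α_j))^{−1} mod 11.
  i = 1 (α = 1): (1−6)(1−8)(1−4)(1−9) = (−5)·(−7)·(−3)·(−8) = 840 ≡ 4, so v_1 = 4^{−1} = 3 (mod 11).
  i = 2 (α = 6): (6−1)(6−8)(6−4)(6−9) = 5·(−2)·2·(−3) = 60 ≡ 5, so v_2 = 5^{−1} = 9 (mod 11).
  i = 3 (α = 8): (8−1)(8−6)(8−4)(8−9) = 7·2·4·(−1) = −56 ≡ 10, so v_3 = 10^{−1} = 10 (mod 11).
  i = 4 (α = 4): (4−1)(4−6)(4−8)(4−9) = 3·(−2)·(−4)·(−5) = −120 ≡ 1, so v_4 = 1^{−1} = 1 (mod 11).
  i = 5 (α = 9): (9−1)(9−6)(9−8)(9−4) = 8·3·1·5 = 120 ≡ 10, so v_5 = 10^{−1} = 10 (mod 11).
  v = [3, 9, 10, 1, 10].
Step 2: syndromes of r = [8, 10, 7, 6, 10] (all sums mod 11).
  S_0 = Σ v_i r_i = 3·8 + 9·10 + 10·7 + 1·6 + 10·10 = 290 ≡ 4.
  S_1 = Σ v_i α_i r_i = 3·1·8 + 9·6·10 + 10·8·7 + 1·4·6 + 10·9·10 = 2048 ≡ 2.
  α_i^2 mod 11 = [1, 3, 9, 5, 4].
  S_2 = Σ v_i α_i^2 r_i = 3·1·8 + 9·3·10 + 10·9·7 + 1·5·6 + 10·4·10 = 1354 ≡ 1.
  S = (4, 2, 1) ≠ 0, so r is not a codeword (an error is present).
Step 3: locate the error. For a single error e at position i, S_ℓ = v_i·e·α_i^ℓ, so α_err = S_1/S_0.
  S_0^{−1} = 4^{−1} = 3 (mod 11), so α_err = 2·3 = 6 ≡ 6 = α_2. Error position i = 2.
  Consistency check: S_2/S_1 = 1·6 = 6 ≡ 6 = α_err ✓ (single-error assumption holds).
Step 4: error magnitude e = S_0/v_2 = S_0·∏_{j≠2}(α_2 − α_j) = 4·5 = 20 ≡ 9 (mod 11).
Step 5: correct position 2: c_2 = r_2 − e = 10 − 9 ≡ 1 (mod 11). Hence c = [8, 1, 7, 6, 10].
  Check: interpolating c through the α_i gives m(x) = 5 + 3·x (degree < 2) with m(α_i) = c_i for every i, so c is indeed a codeword.


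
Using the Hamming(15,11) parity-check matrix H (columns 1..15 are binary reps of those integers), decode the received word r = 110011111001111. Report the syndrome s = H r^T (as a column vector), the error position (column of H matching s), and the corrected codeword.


s = (0, 1, 1, 0)^T, error position = 6, corrected codeword c = 110010111001111

Compute s = H r^T mod 2 one row at a time:
  s_1 = 1 + 1 + 0 + 0 + 1 + 1 + 1 + 1 = 6 ≡ 0 (mod 2).
  s_2 = 0 + 1 + 1 + 1 + 1 + 1 + 1 + 1 = 7 ≡ 1 (mod 2).
  s_3 = 1 + 0 + 1 + 1 + 0 + 0 + 1 + 1 = 5 ≡ 1 (mod 2).
  s_4 = 1 + 0 + 1 + 1 + 1 + 0 + 1 + 1 = 6 ≡ 0 (mod 2).
s = (0, 1, 1, 0)^T — this equals column 6 of H (binary 0110), so error is at position 6.
Correct: flip bit 6 of r = 110011111001111 to get c = 110010111001111.


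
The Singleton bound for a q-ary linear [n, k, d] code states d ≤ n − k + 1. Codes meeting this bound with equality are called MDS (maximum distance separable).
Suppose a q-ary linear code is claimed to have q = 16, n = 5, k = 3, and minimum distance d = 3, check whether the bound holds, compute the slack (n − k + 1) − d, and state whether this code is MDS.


Singleton RHS = n − k + 1 = 3, slack = 0, bound satisfied, MDS.

Singleton bound: d ≤ n − k + 1.
Here n = 5, k = 3, so n − k + 1 = 3.
Given d = 3, check d ≤ 3: YES.
Slack = (n − k + 1) − d = 0.
The code is MDS (slack = 0).
Description: the claimed parameters are [5, 3, 3]_16; such a code would be MDS (meets Singleton bound).


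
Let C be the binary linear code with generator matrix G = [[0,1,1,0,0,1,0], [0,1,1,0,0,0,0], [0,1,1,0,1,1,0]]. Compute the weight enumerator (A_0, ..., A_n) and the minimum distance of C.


Weight distribution: A_0 = 1, A_1 = 2, A_2 = 2, A_3 = 2, A_4 = 1. Minimum distance d = 1.

Enumerate all 2^3 = 8 messages m ∈ F_2^3.
For each, compute codeword c = mG in F_2^7, then tally its weight.
  m = 000 → c = 0000000, weight = 0.
  m = 100 → c = 0110010, weight = 3.
  m = 010 → c = 0110000, weight = 2.
  m = 110 → c = 0000010, weight = 1.
  m = 001 → c = 0110110, weight = 4.
  m = 101 → c = 0000100, weight = 1.
  m = 011 → c = 0000110, weight = 2.
  m = 111 → c = 0110100, weight = 3.
Tally weights:
  weight 0: 1 codewords.
  weight 1: 2 codewords.
  weight 2: 2 codewords.
  weight 3: 2 codewords.
  weight 4: 1 codewords.
Minimum distance d = smallest w > 0 with A_w > 0 = 1.
Sanity: Σ A_w = 8 = 2^3 = 8 ✓.


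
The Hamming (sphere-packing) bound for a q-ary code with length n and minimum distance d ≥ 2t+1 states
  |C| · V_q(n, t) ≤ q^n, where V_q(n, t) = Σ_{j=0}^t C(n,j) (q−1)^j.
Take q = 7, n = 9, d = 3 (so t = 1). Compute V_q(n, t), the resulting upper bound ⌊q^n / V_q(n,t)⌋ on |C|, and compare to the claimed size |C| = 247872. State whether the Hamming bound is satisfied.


V_q(n, t) = 55, q^n = 40353607, Hamming bound = 733701, |C| = 247872 ≤ bound (satisfied).

Step 1: Compute V_q(n, t) = Σ_{j=0}^1 C(n, j) (q−1)^j.
  j = 0: C(9,0)·(6)^0 = 1·1 = 1.
  j = 1: C(9,1)·(6)^1 = 9·6 = 54.
  V_q(n, t) = 1 + 54 = 55.
Step 2: q^n = 7^9 = 40353607.
Step 3: Hamming bound ⌊q^n / V_q(n,t)⌋ = ⌊40353607/55⌋ = 733701.
Step 4: Compare |C| = 247872 to 733701: satisfied.
The claimed |C| lies below the Hamming bound.


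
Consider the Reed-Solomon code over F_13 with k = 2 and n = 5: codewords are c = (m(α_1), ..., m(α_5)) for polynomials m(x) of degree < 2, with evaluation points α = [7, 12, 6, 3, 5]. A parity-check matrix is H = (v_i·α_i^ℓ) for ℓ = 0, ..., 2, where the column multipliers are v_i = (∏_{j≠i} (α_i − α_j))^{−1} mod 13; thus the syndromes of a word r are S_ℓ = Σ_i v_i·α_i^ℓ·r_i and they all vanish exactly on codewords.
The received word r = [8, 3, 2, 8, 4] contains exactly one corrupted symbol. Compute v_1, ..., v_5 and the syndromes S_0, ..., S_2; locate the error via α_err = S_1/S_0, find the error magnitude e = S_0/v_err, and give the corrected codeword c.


S = (5, 9, 11), error at position 1, error magnitude e = 8, c = [0, 3, 2, 8, 4].

Step 1: column multipliers v_i = (∏_{j≠i}(α_i − α_j))^{−1} mod 13.
  i = 1 (α = 7): (7−12)(7−6)(7−3)(7−5) = (−5)·1·4·2 = −40 ≡ 12, so v_1 = 12^{−1} = 12 (mod 13).
  i = 2 (α = 12): (12−7)(12−6)(12−3)(12−5) = 5·6·9·7 = 1890 ≡ 5, so v_2 = 5^{−1} = 8 (mod 13).
  i = 3 (α = 6): (6−7)(6−12)(6−3)(6−5) = (−1)·(−6)·3·1 = 18 ≡ 5, so v_3 = 5^{−1} = 8 (mod 13).
  i = 4 (α = 3): (3−7)(3−12)(3−6)(3−5) = (−4)·(−9)·(−3)·(−2) = 216 ≡ 8, so v_4 = 8^{−1} = 5 (mod 13).
  i = 5 (α = 5): (5−7)(5−12)(5−6)(5−3) = (−2)·(−7)·(−1)·2 = −28 ≡ 11, so v_5 = 11^{−1} = 6 (mod 13).
  v = [12, 8, 8, 5, 6].
Step 2: syndromes of r = [8, 3, 2, 8, 4] (all sums mod 13).
  S_0 = Σ v_i r_i = 12·8 + 8·3 + 8·2 + 5·8 + 6·4 = 200 ≡ 5.
  S_1 = Σ v_i α_i r_i = 12·7·8 + 8·12·3 + 8·6·2 + 5·3·8 + 6·5·4 = 1296 ≡ 9.
  α_i^2 mod 13 = [10, 1, 10, 9, 12].
  S_2 = Σ v_i α_i^2 r_i = 12·10·8 + 8·1·3 + 8·10·2 + 5·9·8 + 6·12·4 = 1792 ≡ 11.
  S = (5, 9, 11) ≠ 0, so r is not a codeword (an error is present).
Step 3: locate the error. For a single error e at position i, S_ℓ = v_i·e·α_i^ℓ, so α_err = S_1/S_0.
  S_0^{−1} = 5^{−1} = 8 (mod 13), so α_err = 9·8 = 72 ≡ 7 = α_1. Error position i = 1.
  Consistency check: S_2/S_1 = 11·3 = 33 ≡ 7 = α_err ✓ (single-error assumption holds).
Step 4: error magnitude e = S_0/v_1 = S_0·∏_{j≠1}(α_1 − α_j) = 5·12 = 60 ≡ 8 (mod 13).
Step 5: correct position 1: c_1 = r_1 − e = 8 − 8 ≡ 0 (mod 13). Hence c = [0, 3, 2, 8, 4].
  Check: interpolating c through the α_i gives m(x) = 1 + 11·x (degree < 2) with m(α_i) = c_i for every i, so c is indeed a codeword.


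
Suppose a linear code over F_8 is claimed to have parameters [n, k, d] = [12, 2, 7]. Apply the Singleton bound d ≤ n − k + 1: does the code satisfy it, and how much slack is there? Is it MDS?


Singleton RHS = n − k + 1 = 11, slack = 4, bound satisfied, not MDS.

Singleton bound: d ≤ n − k + 1.
Here n = 12, k = 2, so n − k + 1 = 11.
Given d = 7, check d ≤ 11: YES.
Slack = (n − k + 1) − d = 4.
The code is NOT MDS (slack = 4 > 0).
Description: the claimed parameters are [12, 2, 7]_8; such a code would be non-MDS.


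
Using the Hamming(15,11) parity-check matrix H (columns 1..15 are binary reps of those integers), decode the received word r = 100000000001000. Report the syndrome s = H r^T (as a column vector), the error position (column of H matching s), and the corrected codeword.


s = (1, 1, 0, 1)^T, error position = 13, corrected codeword c = 100000000001100

Compute s = H r^T mod 2 one row at a time:
  s_1 = 0 + 0 + 0 + 0 + 1 + 0 + 0 + 0 = 1 ≡ 1 (mod 2).
  s_2 = 0 + 0 + 0 + 0 + 1 + 0 + 0 + 0 = 1 ≡ 1 (mod 2).
  s_3 = 0 + 0 + 0 + 0 + 0 + 0 + 0 + 0 = 0 ≡ 0 (mod 2).
  s_4 = 1 + 0 + 0 + 0 + 0 + 0 + 0 + 0 = 1 ≡ 1 (mod 2).
s = (1, 1, 0, 1)^T — this equals column 13 of H (binary 1101), so error is at position 13.
Correct: flip bit 13 of r = 100000000001000 to get c = 100000000001100.


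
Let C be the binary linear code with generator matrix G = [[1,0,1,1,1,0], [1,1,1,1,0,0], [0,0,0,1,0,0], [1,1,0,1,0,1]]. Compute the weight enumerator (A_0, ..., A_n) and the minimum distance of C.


Weight distribution: A_0 = 1, A_1 = 1, A_2 = 2, A_3 = 6, A_4 = 5, A_5 = 1. Minimum distance d = 1.

Enumerate all 2^4 = 16 messages m ∈ F_2^4.
For each, compute codeword c = mG in F_2^6, then tally its weight.
  m = 0000 → c = 000000, weight = 0.
  m = 1000 → c = 101110, weight = 4.
  m = 0100 → c = 111100, weight = 4.
  m = 1100 → c = 010010, weight = 2.
  m = 0010 → c = 000100, weight = 1.
  m = 1010 → c = 101010, weight = 3.
  m = 0110 → c = 111000, weight = 3.
  m = 1110 → c = 010110, weight = 3.
  m = 0001 → c = 110101, weight = 4.
  m = 1001 → c = 011011, weight = 4.
  m = 0101 → c = 001001, weight = 2.
  m = 1101 → c = 100111, weight = 4.
  m = 0011 → c = 110001, weight = 3.
  m = 1011 → c = 011111, weight = 5.
  m = 0111 → c = 001101, weight = 3.
  m = 1111 → c = 100011, weight = 3.
Tally weights:
  weight 0: 1 codewords.
  weight 1: 1 codewords.
  weight 2: 2 codewords.
  weight 3: 6 codewords.
  weight 4: 5 codewords.
  weight 5: 1 codewords.
Minimum distance d = smallest w > 0 with A_w > 0 = 1.
Sanity: Σ A_w = 16 = 2^4 = 16 ✓.


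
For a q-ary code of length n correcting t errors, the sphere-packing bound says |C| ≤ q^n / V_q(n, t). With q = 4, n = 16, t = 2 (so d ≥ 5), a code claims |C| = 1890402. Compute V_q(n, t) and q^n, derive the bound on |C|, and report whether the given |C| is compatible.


V_q(n, t) = 1129, q^n = 4294967296, Hamming bound = 3804222, |C| = 1890402 ≤ bound (satisfied).

Step 1: Compute V_q(n, t) = Σ_{j=0}^2 C(n, j) (q−1)^j.
  j = 0: C(16,0)·(3)^0 = 1·1 = 1.
  j = 1: C(16,1)·(3)^1 = 16·3 = 48.
  j = 2: C(16,2)·(3)^2 = 120·9 = 1080.
  V_q(n, t) = 1 + 48 + 1080 = 1129.
Step 2: q^n = 4^16 = 4294967296.
Step 3: Hamming bound ⌊q^n / V_q(n,t)⌋ = ⌊4294967296/1129⌋ = 3804222.
Step 4: Compare |C| = 1890402 to 3804222: satisfied.
The claimed |C| lies below the Hamming bound.


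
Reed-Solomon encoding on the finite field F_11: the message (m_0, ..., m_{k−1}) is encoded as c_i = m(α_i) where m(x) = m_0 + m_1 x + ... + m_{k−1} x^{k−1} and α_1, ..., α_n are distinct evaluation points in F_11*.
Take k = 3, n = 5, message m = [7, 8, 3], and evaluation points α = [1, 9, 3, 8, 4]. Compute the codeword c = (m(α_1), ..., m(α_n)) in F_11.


c = [7, 3, 3, 10, 10]

Message polynomial: m(x) = 7 + 8·x + 3·x^2 (mod 11).
For each evaluation point α_i, compute m(α_i) mod 11:
  α_1 = 1: Horner steps 3 → 0 → 7, so m(1) = 7.
  α_2 = 9: Horner steps 3 → 2 → 3, so m(9) = 3.
  α_3 = 3: Horner steps 3 → 6 → 3, so m(3) = 3.
  α_4 = 8: Horner steps 3 → 10 → 10, so m(8) = 10.
  α_5 = 4: Horner steps 3 → 9 → 10, so m(4) = 10.
Codeword c = [7, 3, 3, 10, 10] ∈ F_11^5.


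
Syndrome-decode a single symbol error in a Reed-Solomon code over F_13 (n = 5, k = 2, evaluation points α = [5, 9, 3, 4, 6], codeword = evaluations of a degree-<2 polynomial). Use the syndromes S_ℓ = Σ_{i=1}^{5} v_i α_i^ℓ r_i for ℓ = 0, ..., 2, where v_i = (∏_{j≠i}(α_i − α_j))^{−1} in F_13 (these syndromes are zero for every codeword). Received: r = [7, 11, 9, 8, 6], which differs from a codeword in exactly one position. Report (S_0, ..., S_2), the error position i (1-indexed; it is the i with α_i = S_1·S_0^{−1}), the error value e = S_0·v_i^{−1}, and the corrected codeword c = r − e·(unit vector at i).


S = (11, 8, 7), error at position 2, error magnitude e = 8, c = [7, 3, 9, 8, 6].

Step 1: column multipliers v_i = (∏_{j≠i}(α_i − α_j))^{−1} mod 13.
  i = 1 (α = 5): (5−9)(5−3)(5−4)(5−6) = (−4)·2·1·(−1) = 8 ≡ 8, so v_1 = 8^{−1} = 5 (mod 13).
  i = 2 (α = 9): (9−5)(9−3)(9−4)(9−6) = 4·6·5·3 = 360 ≡ 9, so v_2 = 9^{−1} = 3 (mod 13).
  i = 3 (α = 3): (3−5)(3−9)(3−4)(3−6) = (−2)·(−6)·(−1)·(−3) = 36 ≡ 10, so v_3 = 10^{−1} = 4 (mod 13).
  i = 4 (α = 4): (4−5)(4−9)(4−3)(4−6) = (−1)·(−5)·1·(−2) = −10 ≡ 3, so v_4 = 3^{−1} = 9 (mod 13).
  i = 5 (α = 6): (6−5)(6−9)(6−3)(6−4) = 1·(−3)·3·2 = −18 ≡ 8, so v_5 = 8^{−1} = 5 (mod 13).
  v = [5, 3, 4, 9, 5].
Step 2: syndromes of r = [7, 11, 9, 8, 6] (all sums mod 13).
  S_0 = Σ v_i r_i = 5·7 + 3·11 + 4·9 + 9·8 + 5·6 = 206 ≡ 11.
  S_1 = Σ v_i α_i r_i = 5·5·7 + 3·9·11 + 4·3·9 + 9·4·8 + 5·6·6 = 1048 ≡ 8.
  α_i^2 mod 13 = [12, 3, 9, 3, 10].
  S_2 = Σ v_i α_i^2 r_i = 5·12·7 + 3·3·11 + 4·9·9 + 9·3·8 + 5·10·6 = 1359 ≡ 7.
  S = (11, 8, 7) ≠ 0, so r is not a codeword (an error is present).
Step 3: locate the error. For a single error e at position i, S_ℓ = v_i·e·α_i^ℓ, so α_err = S_1/S_0.
  S_0^{−1} = 11^{−1} = 6 (mod 13), so α_err = 8·6 = 48 ≡ 9 = α_2. Error position i = 2.
  Consistency check: S_2/S_1 = 7·5 = 35 ≡ 9 = α_err ✓ (single-error assumption holds).
Step 4: error magnitude e = S_0/v_2 = S_0·∏_{j≠2}(α_2 − α_j) = 11·9 = 99 ≡ 8 (mod 13).
Step 5: correct position 2: c_2 = r_2 − e = 11 − 8 ≡ 3 (mod 13). Hence c = [7, 3, 9, 8, 6].
  Check: interpolating c through the α_i gives m(x) = 12 + 12·x (degree < 2) with m(α_i) = c_i for every i, so c is indeed a codeword.
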